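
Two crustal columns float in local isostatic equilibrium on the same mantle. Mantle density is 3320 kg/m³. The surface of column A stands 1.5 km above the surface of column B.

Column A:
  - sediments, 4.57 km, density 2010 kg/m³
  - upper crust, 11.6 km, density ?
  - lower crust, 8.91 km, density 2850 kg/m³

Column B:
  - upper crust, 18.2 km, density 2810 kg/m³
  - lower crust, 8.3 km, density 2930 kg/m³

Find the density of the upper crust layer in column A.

2690 kg/m³

Take the compensation level at the base of the deeper column (depth z_c below the surface of column A) and equate Σ ρ_i t_i down to z_c; mantle fills any gap and the z_c terms cancel.
Column A: 4.57×2010 + 11.6×ρ + 8.91×2850 + (z_c − 25.08)×3320
Column B: 1.5×0 + 18.2×2810 + 8.3×2930 + (z_c − 1.5 − 26.5)×3320
The z_c×3320 term appears on both sides and cancels. Collect the known terms of each column as K = Σ(ρt)_known − 3320 × (depth of known layers): K_A = 34579.2 − 3320×25.08 = −48686.4; K_B = 75461 − 3320×(1.5 + 26.5) = −17499.
Balance: K_A + 11.6×ρ = K_B, so ρ = (K_B − K_A)/11.6 = 31187.4/11.6 = 2690 kg/m³.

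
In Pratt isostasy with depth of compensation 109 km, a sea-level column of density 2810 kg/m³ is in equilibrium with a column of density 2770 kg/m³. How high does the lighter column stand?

ρ_ref D = ρ (D + h) → h = D (ρ_ref − ρ)/ρ.
h = 109 km × (2810 − 2770)/2770 = 1.57 km.

1.57 km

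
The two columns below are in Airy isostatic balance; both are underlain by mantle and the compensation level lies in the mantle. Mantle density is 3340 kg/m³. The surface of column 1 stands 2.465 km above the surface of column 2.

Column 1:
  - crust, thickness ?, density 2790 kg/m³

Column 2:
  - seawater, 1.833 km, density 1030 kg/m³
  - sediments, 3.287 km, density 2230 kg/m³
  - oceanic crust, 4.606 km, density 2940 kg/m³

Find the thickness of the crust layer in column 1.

32.7 km

Take the compensation level at the base of the deeper column (depth z_c below the surface of column 1) and equate Σ ρ_i t_i down to z_c; mantle fills any gap and the z_c terms cancel.
Column 1: x×2790 + (z_c − 0 − x)×3340
Column 2: 2.465×0 + 1.833×1030 + 3.287×2230 + 4.606×2940 + (z_c − 2.465 − 9.726)×3340
The z_c×3340 term appears on both sides and cancels. Collect the known terms of each column as K = Σ(ρt)_known − 3340 × (depth of known layers): K_1 = 0 − 3340×0 = 0; K_2 = 22759.64 − 3340×(2.465 + 9.726) = −17958.3.
Balance: K_1 − x×(3340 − 2790) = K_2, so x = (K_1 − K_2)/(3340 − 2790) = 17958.3/550 = 32.7 km.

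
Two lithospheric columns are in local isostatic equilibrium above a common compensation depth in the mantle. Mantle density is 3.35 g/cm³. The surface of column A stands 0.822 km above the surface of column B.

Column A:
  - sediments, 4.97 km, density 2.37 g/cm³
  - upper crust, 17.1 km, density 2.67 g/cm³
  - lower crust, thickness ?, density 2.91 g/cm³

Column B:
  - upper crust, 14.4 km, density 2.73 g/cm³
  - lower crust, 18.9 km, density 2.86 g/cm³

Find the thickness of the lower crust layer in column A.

10.1 km

Take the compensation level at the base of the deeper column (depth z_c below the surface of column A) and equate Σ ρ_i t_i down to z_c; mantle fills any gap and the z_c terms cancel.
Column A: 4.97×2.37 + 17.1×2.67 + x×2.91 + (z_c − 22.07 − x)×3.35
Column B: 0.822×0 + 14.4×2.73 + 18.9×2.86 + (z_c − 0.822 − 33.3)×3.35
The z_c×3.35 term appears on both sides and cancels. Collect the known terms of each column as K = Σ(ρt)_known − 3.35 × (depth of known layers): K_A = 57.4359 − 3.35×22.07 = −16.4986; K_B = 93.366 − 3.35×(0.822 + 33.3) = −20.9427.
Balance: K_A − x×(3.35 − 2.91) = K_B, so x = (K_A − K_B)/(3.35 − 2.91) = 4.4441/0.44 = 10.1 km.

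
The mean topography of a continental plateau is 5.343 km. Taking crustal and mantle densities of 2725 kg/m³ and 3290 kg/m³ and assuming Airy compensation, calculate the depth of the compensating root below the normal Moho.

25.8 km

Isostatic balance requires: the weight of the topography is balanced by the buoyancy of the root, ρ_c h = (ρ_m − ρ_c) r.
r = h · ρ_c / (ρ_m − ρ_c) = 5.343 km × 2725 / (3290 − 2725) = 25.8 km.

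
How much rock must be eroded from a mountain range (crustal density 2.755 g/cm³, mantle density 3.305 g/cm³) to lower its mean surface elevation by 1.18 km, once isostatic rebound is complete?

7.09 km

Net drop Δ = e − u = e − e ρ_c/ρ_m = e (ρ_m − ρ_c)/ρ_m.
e = Δ ρ_m/(ρ_m − ρ_c) = 1.18 km × 3.305/0.55 = 7.09 km.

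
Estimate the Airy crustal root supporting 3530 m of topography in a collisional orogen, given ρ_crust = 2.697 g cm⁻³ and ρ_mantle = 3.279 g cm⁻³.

Equating mass per unit area of the two columns: the weight of the topography is balanced by the buoyancy of the root, ρ_c h = (ρ_m − ρ_c) r.
r = h · ρ_c / (ρ_m − ρ_c) = 3530 m × 2.697 / (3.279 − 2.697) = 16400 m.

16400 m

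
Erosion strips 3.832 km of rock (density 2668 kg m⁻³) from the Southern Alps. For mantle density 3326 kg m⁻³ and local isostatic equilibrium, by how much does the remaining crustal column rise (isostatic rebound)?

Unloading: uplift u = e ρ_c/ρ_m = 3.832 km × 2668/3326 = 3.07 km.

3.07 km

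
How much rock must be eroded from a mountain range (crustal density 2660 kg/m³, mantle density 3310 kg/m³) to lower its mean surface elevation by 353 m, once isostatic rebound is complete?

Net drop Δ = e − u = e − e ρ_c/ρ_m = e (ρ_m − ρ_c)/ρ_m.
e = Δ ρ_m/(ρ_m − ρ_c) = 353 m × 3310/650 = 1800 m.

1800 m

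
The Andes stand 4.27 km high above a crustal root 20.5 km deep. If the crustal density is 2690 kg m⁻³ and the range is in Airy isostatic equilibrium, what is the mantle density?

3250 kg m⁻³

Airy balance: ρ_c h = (ρ_m − ρ_c) r → ρ_m = ρ_c (1 + h/r).
ρ_m = 2690 × (1 + 4.27 km/20.5 km) = 3250 kg m⁻³.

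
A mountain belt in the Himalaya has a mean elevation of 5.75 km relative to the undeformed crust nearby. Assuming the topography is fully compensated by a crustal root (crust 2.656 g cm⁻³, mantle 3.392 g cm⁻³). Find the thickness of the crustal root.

20.8 km

By Archimedes' principle applied to the lithosphere: the weight of the topography is balanced by the buoyancy of the root, ρ_c h = (ρ_m − ρ_c) r.
r = h · ρ_c / (ρ_m − ρ_c) = 5.75 km × 2.656 / (3.392 − 2.656) = 20.8 km.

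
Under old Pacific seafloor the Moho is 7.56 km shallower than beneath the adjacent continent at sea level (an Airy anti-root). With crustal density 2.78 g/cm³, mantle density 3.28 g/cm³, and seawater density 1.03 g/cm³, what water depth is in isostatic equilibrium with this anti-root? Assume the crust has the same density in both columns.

2.16 km

Replacing a thickness d of crust by seawater at the top must be balanced by replacing crust with mantle at the base: d (ρ_c − ρ_w) = a (ρ_m − ρ_c).
d = a (ρ_m − ρ_c)/(ρ_c − ρ_w) = 7.56 km × 0.5/1.75 = 2.16 km.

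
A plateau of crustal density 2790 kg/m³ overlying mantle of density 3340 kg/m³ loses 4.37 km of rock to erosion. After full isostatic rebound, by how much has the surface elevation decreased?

Rebound u = e ρ_c/ρ_m = 4.37 km × 2790/3340 = 3.65 km.
Net surface drop = e − u = 4.37 km − 3.65 km = e (ρ_m − ρ_c)/ρ_m = 0.72 km.

0.72 km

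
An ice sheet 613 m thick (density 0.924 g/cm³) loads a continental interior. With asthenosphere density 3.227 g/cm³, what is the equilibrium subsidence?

By Archimedes' principle applied to the lithosphere: the ice load ρ_ice t is balanced by mantle displaced below, ρ_m s.
s = t ρ_ice / ρ_m = 613 m × 0.924/3.227 = 176 m.

176 m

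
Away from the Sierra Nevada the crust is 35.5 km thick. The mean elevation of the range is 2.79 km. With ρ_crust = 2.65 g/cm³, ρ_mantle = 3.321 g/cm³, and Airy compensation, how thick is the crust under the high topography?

Root depth r = h ρ_c / (ρ_m − ρ_c) = 2.79 km × 2.65 / 0.671 = 11.02 km.
Total thickness = T + h + r = 35.5 km + 2.79 km + 11.02 km = 49.3 km.

49.3 km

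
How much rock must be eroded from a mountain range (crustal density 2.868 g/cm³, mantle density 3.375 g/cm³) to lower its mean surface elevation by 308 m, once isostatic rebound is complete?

Net drop Δ = e − u = e − e ρ_c/ρ_m = e (ρ_m − ρ_c)/ρ_m.
e = Δ ρ_m/(ρ_m − ρ_c) = 308 m × 3.375/0.507 = 2050 m.

2050 m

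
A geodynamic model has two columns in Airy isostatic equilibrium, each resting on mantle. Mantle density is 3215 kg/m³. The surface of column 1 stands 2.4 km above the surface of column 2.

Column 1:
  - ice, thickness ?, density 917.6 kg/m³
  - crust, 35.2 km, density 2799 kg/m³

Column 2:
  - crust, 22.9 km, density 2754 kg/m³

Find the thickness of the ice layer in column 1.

Take the compensation level at the base of the deeper column (depth z_c below the surface of column 1) and equate Σ ρ_i t_i down to z_c; mantle fills any gap and the z_c terms cancel.
Column 1: x×917.6 + 35.2×2799 + (z_c − 35.2 − x)×3215
Column 2: 2.4×0 + 22.9×2754 + (z_c − 2.4 − 22.9)×3215
The z_c×3215 term appears on both sides and cancels. Collect the known terms of each column as K = Σ(ρt)_known − 3215 × (depth of known layers): K_1 = 98524.8 − 3215×35.2 = −14643.2; K_2 = 63066.6 − 3215×(2.4 + 22.9) = −18272.9.
Balance: K_1 − x×(3215 − 917.6) = K_2, so x = (K_1 − K_2)/(3215 − 917.6) = 3629.7/2297.4 = 1.58 km.

1.58 km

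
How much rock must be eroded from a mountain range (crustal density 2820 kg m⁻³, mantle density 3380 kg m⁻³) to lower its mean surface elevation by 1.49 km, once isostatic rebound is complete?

Net drop Δ = e − u = e − e ρ_c/ρ_m = e (ρ_m − ρ_c)/ρ_m.
e = Δ ρ_m/(ρ_m − ρ_c) = 1.49 km × 3380/560 = 8.99 km.

8.99 km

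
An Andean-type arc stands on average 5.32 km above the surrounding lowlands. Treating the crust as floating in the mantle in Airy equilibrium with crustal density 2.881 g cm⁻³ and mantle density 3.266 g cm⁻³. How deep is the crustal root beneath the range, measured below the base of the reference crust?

For local isostatic compensation: the weight of the topography is balanced by the buoyancy of the root, ρ_c h = (ρ_m − ρ_c) r.
r = h · ρ_c / (ρ_m − ρ_c) = 5.32 km × 2.881 / (3.266 − 2.881) = 39.8 km.

39.8 km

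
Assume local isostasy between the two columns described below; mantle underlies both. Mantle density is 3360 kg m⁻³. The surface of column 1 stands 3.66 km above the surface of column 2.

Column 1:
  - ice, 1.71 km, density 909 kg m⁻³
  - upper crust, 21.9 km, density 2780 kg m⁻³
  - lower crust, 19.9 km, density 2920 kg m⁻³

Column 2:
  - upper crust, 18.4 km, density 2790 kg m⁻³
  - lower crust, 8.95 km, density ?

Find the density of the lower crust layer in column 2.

3040 kg m⁻³

Take the compensation level at the base of the deeper column (depth z_c below the surface of column 1) and equate Σ ρ_i t_i down to z_c; mantle fills any gap and the z_c terms cancel.
Column 1: 1.71×909 + 21.9×2780 + 19.9×2920 + (z_c − 43.51)×3360
Column 2: 3.66×0 + 18.4×2790 + 8.95×ρ + (z_c − 3.66 − 27.35)×3360
The z_c×3360 term appears on both sides and cancels. Collect the known terms of each column as K = Σ(ρt)_known − 3360 × (depth of known layers): K_1 = 120544.39 − 3360×43.51 = −25649.21; K_2 = 51336 − 3360×(3.66 + 27.35) = −52857.6.
Balance: K_1 = K_2 + 8.95×ρ, so ρ = (K_1 − K_2)/8.95 = 27208.4/8.95 = 3040 kg m⁻³.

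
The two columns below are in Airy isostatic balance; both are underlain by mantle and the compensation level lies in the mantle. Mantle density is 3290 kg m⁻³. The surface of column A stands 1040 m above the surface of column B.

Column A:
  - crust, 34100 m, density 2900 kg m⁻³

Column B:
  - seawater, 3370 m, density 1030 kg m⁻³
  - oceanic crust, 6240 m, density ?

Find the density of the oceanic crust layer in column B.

2930 kg m⁻³

Take the compensation level at the base of the deeper column (depth z_c below the surface of column A) and equate Σ ρ_i t_i down to z_c; mantle fills any gap and the z_c terms cancel.
Column A: 34100×2900 + (z_c − 34100)×3290
Column B: 1040×0 + 3370×1030 + 6240×ρ + (z_c − 1040 − 9610)×3290
The z_c×3290 term appears on both sides and cancels. Collect the known terms of each column as K = Σ(ρt)_known − 3290 × (depth of known layers): K_A = 98890000 − 3290×34100 = −13299000; K_B = 3471100 − 3290×(1040 + 9610) = −31567400.
Balance: K_A = K_B + 6240×ρ, so ρ = (K_A − K_B)/6240 = 18268400/6240 = 2930 kg m⁻³.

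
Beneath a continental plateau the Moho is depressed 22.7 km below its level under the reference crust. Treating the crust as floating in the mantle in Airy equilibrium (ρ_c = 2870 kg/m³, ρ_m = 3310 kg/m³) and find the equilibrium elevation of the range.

By Archimedes' principle applied to the lithosphere: ρ_c h = (ρ_m − ρ_c) r.
h = r (ρ_m − ρ_c) / ρ_c = 22.7 km × (3310 − 2870) / 2870 = 3.48 km.

3.48 km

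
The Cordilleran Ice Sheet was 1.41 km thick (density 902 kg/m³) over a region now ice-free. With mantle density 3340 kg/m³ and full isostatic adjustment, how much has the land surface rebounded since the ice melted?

Removing the load lets mantle flow back in; uplift u satisfies ρ_ice t = ρ_m u.
u = t ρ_ice/ρ_m = 1.41 km × 902/3340 = 0.381 km.

0.381 km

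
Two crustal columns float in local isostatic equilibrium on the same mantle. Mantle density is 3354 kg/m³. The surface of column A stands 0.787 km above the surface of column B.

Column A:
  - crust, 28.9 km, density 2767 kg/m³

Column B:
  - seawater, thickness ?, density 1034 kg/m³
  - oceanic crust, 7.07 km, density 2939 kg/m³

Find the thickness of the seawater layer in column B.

4.91 km

Take the compensation level at the base of the deeper column (depth z_c below the surface of column A) and equate Σ ρ_i t_i down to z_c; mantle fills any gap and the z_c terms cancel.
Column A: 28.9×2767 + (z_c − 28.9)×3354
Column B: 0.787×0 + x×1034 + 7.07×2939 + (z_c − 0.787 − 7.07 − x)×3354
The z_c×3354 term appears on both sides and cancels. Collect the known terms of each column as K = Σ(ρt)_known − 3354 × (depth of known layers): K_A = 79966.3 − 3354×28.9 = −16964.3; K_B = 20778.73 − 3354×(0.787 + 7.07) = −5573.648.
Balance: K_A = K_B − x×(3354 − 1034), so x = (K_B − K_A)/(3354 − 1034) = 11390.7/2320 = 4.91 km.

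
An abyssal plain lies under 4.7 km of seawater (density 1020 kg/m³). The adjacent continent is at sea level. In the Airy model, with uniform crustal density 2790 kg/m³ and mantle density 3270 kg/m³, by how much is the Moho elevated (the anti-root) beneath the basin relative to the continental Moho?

17.3 km

Equating mass per unit area of the two columns: replacing crust with seawater at the top is compensated by replacing crust with mantle at the base: d (ρ_c − ρ_w) = a (ρ_m − ρ_c).
a = d (ρ_c − ρ_w)/(ρ_m − ρ_c) = 4.7 km × 1770/480 = 17.3 km.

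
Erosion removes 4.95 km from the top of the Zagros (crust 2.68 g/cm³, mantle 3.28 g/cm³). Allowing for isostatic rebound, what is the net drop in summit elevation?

Rebound u = e ρ_c/ρ_m = 4.95 km × 2.68/3.28 = 4.045 km.
Net surface drop = e − u = 4.95 km − 4.045 km = e (ρ_m − ρ_c)/ρ_m = 0.905 km.

0.905 km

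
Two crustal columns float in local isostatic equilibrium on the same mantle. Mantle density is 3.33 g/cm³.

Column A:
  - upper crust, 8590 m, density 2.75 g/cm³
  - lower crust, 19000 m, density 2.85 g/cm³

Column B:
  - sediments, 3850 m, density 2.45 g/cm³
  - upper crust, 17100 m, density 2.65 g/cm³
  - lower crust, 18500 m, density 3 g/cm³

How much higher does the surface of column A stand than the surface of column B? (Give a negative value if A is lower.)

For any compensation level in the mantle, the mantle terms cancel and isostasy reduces to e = (Σt_A − Σt_B) − (Σ(ρt)_A − Σ(ρt)_B) / ρ_m.
Σt_A = 27590 m; Σt_B = 39450 m; Σ(ρt)_A = 77772.5; Σ(ρt)_B = 110247.5 (in m·g/cm³).
e = (27590 − 39450) − (77772.5 − 110247.5) / 3.33 = −2110 m.

−2110 m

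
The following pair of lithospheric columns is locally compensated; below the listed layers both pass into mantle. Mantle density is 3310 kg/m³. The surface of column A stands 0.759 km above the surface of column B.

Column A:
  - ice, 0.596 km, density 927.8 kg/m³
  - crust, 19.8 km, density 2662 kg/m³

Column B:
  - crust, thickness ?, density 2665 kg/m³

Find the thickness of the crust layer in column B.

18.2 km

Take the compensation level at the base of the deeper column (depth z_c below the surface of column A) and equate Σ ρ_i t_i down to z_c; mantle fills any gap and the z_c terms cancel.
Column A: 0.596×927.8 + 19.8×2662 + (z_c − 20.396)×3310
Column B: 0.759×0 + x×2665 + (z_c − 0.759 − 0 − x)×3310
The z_c×3310 term appears on both sides and cancels. Collect the known terms of each column as K = Σ(ρt)_known − 3310 × (depth of known layers): K_A = 53260.5688 − 3310×20.396 = −14250.1912; K_B = 0 − 3310×(0.759 + 0) = −2512.29.
Balance: K_A = K_B − x×(3310 − 2665), so x = (K_B − K_A)/(3310 − 2665) = 11737.9/645 = 18.2 km.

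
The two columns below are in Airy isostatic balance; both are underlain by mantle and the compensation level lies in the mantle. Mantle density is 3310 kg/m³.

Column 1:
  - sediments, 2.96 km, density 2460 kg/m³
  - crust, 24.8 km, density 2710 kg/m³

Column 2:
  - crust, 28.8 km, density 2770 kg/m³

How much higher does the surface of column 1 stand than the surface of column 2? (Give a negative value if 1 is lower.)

For any compensation level in the mantle, the mantle terms cancel and isostasy reduces to e = (Σt_1 − Σt_2) − (Σ(ρt)_1 − Σ(ρt)_2) / ρ_m.
Σt_1 = 27.76 km; Σt_2 = 28.8 km; Σ(ρt)_1 = 74489.6; Σ(ρt)_2 = 79776 (in km·kg/m³).
e = (27.76 − 28.8) − (74489.6 − 79776) / 3310 = 0.557 km.

0.557 km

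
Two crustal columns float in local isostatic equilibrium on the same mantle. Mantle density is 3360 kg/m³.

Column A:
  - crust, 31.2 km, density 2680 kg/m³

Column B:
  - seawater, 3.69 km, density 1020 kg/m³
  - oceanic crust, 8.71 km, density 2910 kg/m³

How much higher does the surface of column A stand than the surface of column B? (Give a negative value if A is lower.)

2.58 km

For any compensation level in the mantle, the mantle terms cancel and isostasy reduces to e = (Σt_A − Σt_B) − (Σ(ρt)_A − Σ(ρt)_B) / ρ_m.
Σt_A = 31.2 km; Σt_B = 12.4 km; Σ(ρt)_A = 83616; Σ(ρt)_B = 29109.9 (in km·kg/m³).
e = (31.2 − 12.4) − (83616 − 29109.9) / 3360 = 2.58 km.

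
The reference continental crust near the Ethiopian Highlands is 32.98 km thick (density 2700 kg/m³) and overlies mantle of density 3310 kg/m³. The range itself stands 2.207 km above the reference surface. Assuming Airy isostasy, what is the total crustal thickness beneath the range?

Root depth r = h ρ_c / (ρ_m − ρ_c) = 2.207 km × 2700 / 610 = 9.769 km.
Total thickness = T + h + r = 32.98 km + 2.207 km + 9.769 km = 45 km.

45 km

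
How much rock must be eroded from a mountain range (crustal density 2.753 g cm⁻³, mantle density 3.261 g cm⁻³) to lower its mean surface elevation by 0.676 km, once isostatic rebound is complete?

4.34 km

Net drop Δ = e − u = e − e ρ_c/ρ_m = e (ρ_m − ρ_c)/ρ_m.
e = Δ ρ_m/(ρ_m − ρ_c) = 0.676 km × 3.261/0.508 = 4.34 km.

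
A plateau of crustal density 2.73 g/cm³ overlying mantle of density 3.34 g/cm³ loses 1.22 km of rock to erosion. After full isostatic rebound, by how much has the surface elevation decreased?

Rebound u = e ρ_c/ρ_m = 1.22 km × 2.73/3.34 = 0.9972 km.
Net surface drop = e − u = 1.22 km − 0.9972 km = e (ρ_m − ρ_c)/ρ_m = 0.223 km.

0.223 km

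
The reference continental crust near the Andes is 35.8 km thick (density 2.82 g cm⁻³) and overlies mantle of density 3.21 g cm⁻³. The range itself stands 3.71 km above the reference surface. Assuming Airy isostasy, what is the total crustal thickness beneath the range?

Root depth r = h ρ_c / (ρ_m − ρ_c) = 3.71 km × 2.82 / 0.39 = 26.83 km.
Total thickness = T + h + r = 35.8 km + 3.71 km + 26.83 km = 66.3 km.

66.3 km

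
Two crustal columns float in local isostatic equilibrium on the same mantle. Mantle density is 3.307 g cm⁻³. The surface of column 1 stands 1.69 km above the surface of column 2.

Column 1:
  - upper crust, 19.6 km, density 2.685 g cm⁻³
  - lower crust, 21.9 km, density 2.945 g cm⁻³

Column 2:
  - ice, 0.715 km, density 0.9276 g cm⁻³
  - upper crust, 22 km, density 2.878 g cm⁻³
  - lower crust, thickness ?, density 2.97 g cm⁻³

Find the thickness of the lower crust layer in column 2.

Take the compensation level at the base of the deeper column (depth z_c below the surface of column 1) and equate Σ ρ_i t_i down to z_c; mantle fills any gap and the z_c terms cancel.
Column 1: 19.6×2.685 + 21.9×2.945 + (z_c − 41.5)×3.307
Column 2: 1.69×0 + 0.715×0.9276 + 22×2.878 + x×2.97 + (z_c − 1.69 − 22.715 − x)×3.307
The z_c×3.307 term appears on both sides and cancels. Collect the known terms of each column as K = Σ(ρt)_known − 3.307 × (depth of known layers): K_1 = 117.1215 − 3.307×41.5 = −20.119; K_2 = 63.979234 − 3.307×(1.69 + 22.715) = −16.728101.
Balance: K_1 = K_2 − x×(3.307 − 2.97), so x = (K_2 − K_1)/(3.307 − 2.97) = 3.3909/0.337 = 10.1 km.

10.1 km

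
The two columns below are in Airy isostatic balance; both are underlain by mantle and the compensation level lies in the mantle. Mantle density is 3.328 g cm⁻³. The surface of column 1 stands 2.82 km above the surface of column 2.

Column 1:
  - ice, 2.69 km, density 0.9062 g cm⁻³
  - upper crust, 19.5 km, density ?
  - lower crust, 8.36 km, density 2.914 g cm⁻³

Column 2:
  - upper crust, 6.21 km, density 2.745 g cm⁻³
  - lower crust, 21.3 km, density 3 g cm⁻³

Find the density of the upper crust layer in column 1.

2.81 g cm⁻³

Take the compensation level at the base of the deeper column (depth z_c below the surface of column 1) and equate Σ ρ_i t_i down to z_c; mantle fills any gap and the z_c terms cancel.
Column 1: 2.69×0.9062 + 19.5×ρ + 8.36×2.914 + (z_c − 30.55)×3.328
Column 2: 2.82×0 + 6.21×2.745 + 21.3×3 + (z_c − 2.82 − 27.51)×3.328
The z_c×3.328 term appears on both sides and cancels. Collect the known terms of each column as K = Σ(ρt)_known − 3.328 × (depth of known layers): K_1 = 26.798718 − 3.328×30.55 = −74.871682; K_2 = 80.94645 − 3.328×(2.82 + 27.51) = −19.99179.
Balance: K_1 + 19.5×ρ = K_2, so ρ = (K_2 − K_1)/19.5 = 54.8799/19.5 = 2.81 g cm⁻³.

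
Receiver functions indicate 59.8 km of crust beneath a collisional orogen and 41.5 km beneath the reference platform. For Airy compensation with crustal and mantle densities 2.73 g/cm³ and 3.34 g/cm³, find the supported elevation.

3.34 km

Excess crust Δ = 59.8 km − 41.5 km = 18.3 km, split between elevation h and root r with h + r = Δ.
Airy balance ρ_c h = (ρ_m − ρ_c) r gives r = h ρ_c/(ρ_m − ρ_c), so h (1 + ρ_c/(ρ_m − ρ_c)) = Δ, i.e. h = Δ (ρ_m − ρ_c)/ρ_m.
h = 18.3 km × 0.61/3.34 = 3.34 km.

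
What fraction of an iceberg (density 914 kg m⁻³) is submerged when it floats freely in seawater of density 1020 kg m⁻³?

89.6%

Submerged fraction = ρ_obj/ρ_fluid = 914/1020 = 89.6%.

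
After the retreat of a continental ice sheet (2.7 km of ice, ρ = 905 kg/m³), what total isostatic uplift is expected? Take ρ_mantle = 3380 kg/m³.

0.723 km

Removing the load lets mantle flow back in; uplift u satisfies ρ_ice t = ρ_m u.
u = t ρ_ice/ρ_m = 2.7 km × 905/3380 = 0.723 km.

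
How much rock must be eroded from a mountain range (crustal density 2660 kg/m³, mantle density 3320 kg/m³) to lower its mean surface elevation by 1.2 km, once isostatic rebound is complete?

6.04 km

Net drop Δ = e − u = e − e ρ_c/ρ_m = e (ρ_m − ρ_c)/ρ_m.
e = Δ ρ_m/(ρ_m − ρ_c) = 1.2 km × 3320/660 = 6.04 km.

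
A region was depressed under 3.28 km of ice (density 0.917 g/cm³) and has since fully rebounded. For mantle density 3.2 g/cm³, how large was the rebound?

Removing the load lets mantle flow back in; uplift u satisfies ρ_ice t = ρ_m u.
u = t ρ_ice/ρ_m = 3.28 km × 0.917/3.2 = 0.94 km.

0.94 km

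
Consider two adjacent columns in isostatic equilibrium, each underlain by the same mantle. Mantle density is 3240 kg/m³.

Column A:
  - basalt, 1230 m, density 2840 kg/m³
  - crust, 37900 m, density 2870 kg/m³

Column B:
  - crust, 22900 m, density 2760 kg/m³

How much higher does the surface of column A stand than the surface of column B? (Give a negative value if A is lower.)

For any compensation level in the mantle, the mantle terms cancel and isostasy reduces to e = (Σt_A − Σt_B) − (Σ(ρt)_A − Σ(ρt)_B) / ρ_m.
Σt_A = 39130 m; Σt_B = 22900 m; Σ(ρt)_A = 112266200; Σ(ρt)_B = 63204000 (in m·kg/m³).
e = (39130 − 22900) − (112266200 − 63204000) / 3240 = 1090 m.

1090 m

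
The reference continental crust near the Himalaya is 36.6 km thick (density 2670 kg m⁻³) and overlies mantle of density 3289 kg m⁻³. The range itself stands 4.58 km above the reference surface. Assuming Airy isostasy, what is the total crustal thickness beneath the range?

Root depth r = h ρ_c / (ρ_m − ρ_c) = 4.58 km × 2670 / 619 = 19.76 km.
Total thickness = T + h + r = 36.6 km + 4.58 km + 19.76 km = 60.9 km.

60.9 km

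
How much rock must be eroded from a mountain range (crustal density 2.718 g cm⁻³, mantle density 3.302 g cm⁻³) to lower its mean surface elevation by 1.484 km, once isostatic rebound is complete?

Net drop Δ = e − u = e − e ρ_c/ρ_m = e (ρ_m − ρ_c)/ρ_m.
e = Δ ρ_m/(ρ_m − ρ_c) = 1.484 km × 3.302/0.584 = 8.39 km.

8.39 km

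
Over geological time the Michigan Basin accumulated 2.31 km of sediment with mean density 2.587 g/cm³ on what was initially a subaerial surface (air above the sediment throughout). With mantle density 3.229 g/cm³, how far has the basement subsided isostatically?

1.85 km

Subaerial load: s = t ρ_sed / ρ_m = 2.31 km × 2.587/3.229 = 1.85 km.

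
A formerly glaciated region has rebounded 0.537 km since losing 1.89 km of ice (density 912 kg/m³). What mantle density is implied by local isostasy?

ρ_m = ρ_ice t / u = 912 × 1.89 km/0.537 km = 3210 kg/m³.

3210 kg/m³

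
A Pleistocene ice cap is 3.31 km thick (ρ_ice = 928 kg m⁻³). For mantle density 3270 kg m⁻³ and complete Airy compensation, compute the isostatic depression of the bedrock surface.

Equating mass per unit area of the two columns: the ice load ρ_ice t is balanced by mantle displaced below, ρ_m s.
s = t ρ_ice / ρ_m = 3.31 km × 928/3270 = 0.939 km.

0.939 km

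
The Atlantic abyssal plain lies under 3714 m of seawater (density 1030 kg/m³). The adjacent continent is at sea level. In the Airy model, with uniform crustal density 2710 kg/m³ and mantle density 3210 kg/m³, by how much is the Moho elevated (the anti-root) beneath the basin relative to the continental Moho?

Balancing pressure at the compensation depth: replacing crust with seawater at the top is compensated by replacing crust with mantle at the base: d (ρ_c − ρ_w) = a (ρ_m − ρ_c).
a = d (ρ_c − ρ_w)/(ρ_m − ρ_c) = 3714 m × 1680/500 = 12500 m.

12500 m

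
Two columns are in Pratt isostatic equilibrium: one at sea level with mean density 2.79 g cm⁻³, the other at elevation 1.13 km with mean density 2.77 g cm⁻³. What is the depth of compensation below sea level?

157 km

ρ_ref D = ρ (D + h) → D (ρ_ref − ρ) = ρ h.
D = ρ h/(ρ_ref − ρ) = 2.77 × 1.13 km/(2.79 − 2.77) = 157 km.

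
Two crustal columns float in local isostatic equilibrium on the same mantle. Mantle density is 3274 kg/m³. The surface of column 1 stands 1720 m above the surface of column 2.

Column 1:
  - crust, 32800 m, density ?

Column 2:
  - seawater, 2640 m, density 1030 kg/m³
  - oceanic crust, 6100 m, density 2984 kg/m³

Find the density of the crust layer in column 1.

2870 kg/m³

Take the compensation level at the base of the deeper column (depth z_c below the surface of column 1) and equate Σ ρ_i t_i down to z_c; mantle fills any gap and the z_c terms cancel.
Column 1: 32800×ρ + (z_c − 32800)×3274
Column 2: 1720×0 + 2640×1030 + 6100×2984 + (z_c − 1720 − 8740)×3274
The z_c×3274 term appears on both sides and cancels. Collect the known terms of each column as K = Σ(ρt)_known − 3274 × (depth of known layers): K_1 = 0 − 3274×32800 = −107387200; K_2 = 20921600 − 3274×(1720 + 8740) = −13324440.
Balance: K_1 + 32800×ρ = K_2, so ρ = (K_2 − K_1)/32800 = 94062800/32800 = 2870 kg/m³.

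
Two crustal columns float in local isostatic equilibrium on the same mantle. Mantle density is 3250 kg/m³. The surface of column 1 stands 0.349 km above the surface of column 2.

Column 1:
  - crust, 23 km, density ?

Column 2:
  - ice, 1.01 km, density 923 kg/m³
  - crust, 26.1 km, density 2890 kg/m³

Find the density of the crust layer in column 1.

2690 kg/m³

Take the compensation level at the base of the deeper column (depth z_c below the surface of column 1) and equate Σ ρ_i t_i down to z_c; mantle fills any gap and the z_c terms cancel.
Column 1: 23×ρ + (z_c − 23)×3250
Column 2: 0.349×0 + 1.01×923 + 26.1×2890 + (z_c − 0.349 − 27.11)×3250
The z_c×3250 term appears on both sides and cancels. Collect the known terms of each column as K = Σ(ρt)_known − 3250 × (depth of known layers): K_1 = 0 − 3250×23 = −74750; K_2 = 76361.23 − 3250×(0.349 + 27.11) = −12880.52.
Balance: K_1 + 23×ρ = K_2, so ρ = (K_2 − K_1)/23 = 61869.5/23 = 2690 kg/m³.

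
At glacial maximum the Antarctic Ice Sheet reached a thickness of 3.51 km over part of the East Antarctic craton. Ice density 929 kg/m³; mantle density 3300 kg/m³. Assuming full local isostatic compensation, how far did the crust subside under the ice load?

In Airy isostatic equilibrium: the ice load ρ_ice t is balanced by mantle displaced below, ρ_m s.
s = t ρ_ice / ρ_m = 3.51 km × 929/3300 = 0.988 km.

0.988 km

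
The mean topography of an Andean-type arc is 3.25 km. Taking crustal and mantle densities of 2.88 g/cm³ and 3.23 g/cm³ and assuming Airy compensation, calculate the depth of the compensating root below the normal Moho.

For local isostatic compensation: the weight of the topography is balanced by the buoyancy of the root, ρ_c h = (ρ_m − ρ_c) r.
r = h · ρ_c / (ρ_m − ρ_c) = 3.25 km × 2.88 / (3.23 − 2.88) = 26.7 km.

26.7 km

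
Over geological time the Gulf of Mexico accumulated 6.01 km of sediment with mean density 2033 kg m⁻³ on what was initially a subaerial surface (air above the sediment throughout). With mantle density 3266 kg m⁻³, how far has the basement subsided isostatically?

Subaerial load: s = t ρ_sed / ρ_m = 6.01 km × 2033/3266 = 3.74 km.

3.74 km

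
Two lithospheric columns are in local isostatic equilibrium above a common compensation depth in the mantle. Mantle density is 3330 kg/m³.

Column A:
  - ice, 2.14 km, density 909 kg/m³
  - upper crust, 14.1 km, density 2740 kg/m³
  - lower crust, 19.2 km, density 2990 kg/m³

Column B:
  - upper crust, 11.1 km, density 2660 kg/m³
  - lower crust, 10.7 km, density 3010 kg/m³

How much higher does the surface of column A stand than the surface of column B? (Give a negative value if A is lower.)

2.75 km

For any compensation level in the mantle, the mantle terms cancel and isostasy reduces to e = (Σt_A − Σt_B) − (Σ(ρt)_A − Σ(ρt)_B) / ρ_m.
Σt_A = 35.44 km; Σt_B = 21.8 km; Σ(ρt)_A = 97987.26; Σ(ρt)_B = 61733 (in km·kg/m³).
e = (35.44 − 21.8) − (97987.26 − 61733) / 3330 = 2.75 km.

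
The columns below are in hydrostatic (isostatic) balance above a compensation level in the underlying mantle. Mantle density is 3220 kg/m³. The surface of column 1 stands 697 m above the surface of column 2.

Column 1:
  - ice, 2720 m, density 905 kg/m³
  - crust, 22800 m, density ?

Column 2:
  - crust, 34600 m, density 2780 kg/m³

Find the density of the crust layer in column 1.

2730 kg/m³

Take the compensation level at the base of the deeper column (depth z_c below the surface of column 1) and equate Σ ρ_i t_i down to z_c; mantle fills any gap and the z_c terms cancel.
Column 1: 2720×905 + 22800×ρ + (z_c − 25520)×3220
Column 2: 697×0 + 34600×2780 + (z_c − 697 − 34600)×3220
The z_c×3220 term appears on both sides and cancels. Collect the known terms of each column as K = Σ(ρt)_known − 3220 × (depth of known layers): K_1 = 2461600 − 3220×25520 = −79712800; K_2 = 96188000 − 3220×(697 + 34600) = −17468340.
Balance: K_1 + 22800×ρ = K_2, so ρ = (K_2 − K_1)/22800 = 62244500/22800 = 2730 kg/m³.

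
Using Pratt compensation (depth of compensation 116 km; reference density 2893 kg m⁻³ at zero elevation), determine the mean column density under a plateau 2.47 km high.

2830 kg m⁻³

Pratt balance: ρ_ref D = ρ (D + h).
ρ = ρ_ref D/(D + h) = 2893 × 116 km/(116 km + 2.47 km) = 2830 kg m⁻³.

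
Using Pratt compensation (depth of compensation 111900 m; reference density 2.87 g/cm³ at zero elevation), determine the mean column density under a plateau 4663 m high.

2.76 g/cm³

Pratt balance: ρ_ref D = ρ (D + h).
ρ = ρ_ref D/(D + h) = 2.87 × 111900 m/(111900 m + 4663 m) = 2.76 g/cm³.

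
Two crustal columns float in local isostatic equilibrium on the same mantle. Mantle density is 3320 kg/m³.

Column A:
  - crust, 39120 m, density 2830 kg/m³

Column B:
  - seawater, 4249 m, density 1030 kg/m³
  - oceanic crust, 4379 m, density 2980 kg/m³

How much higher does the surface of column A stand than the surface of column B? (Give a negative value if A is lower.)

For any compensation level in the mantle, the mantle terms cancel and isostasy reduces to e = (Σt_A − Σt_B) − (Σ(ρt)_A − Σ(ρt)_B) / ρ_m.
Σt_A = 39120 m; Σt_B = 8628 m; Σ(ρt)_A = 110709600; Σ(ρt)_B = 17425890 (in m·kg/m³).
e = (39120 − 8628) − (110709600 − 17425890) / 3320 = 2390 m.

2390 m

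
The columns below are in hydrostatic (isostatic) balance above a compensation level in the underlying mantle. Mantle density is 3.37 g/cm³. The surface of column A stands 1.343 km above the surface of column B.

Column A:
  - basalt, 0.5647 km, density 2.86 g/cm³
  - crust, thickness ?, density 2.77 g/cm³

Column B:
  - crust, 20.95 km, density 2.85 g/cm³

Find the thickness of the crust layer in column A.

25.2 km

Take the compensation level at the base of the deeper column (depth z_c below the surface of column A) and equate Σ ρ_i t_i down to z_c; mantle fills any gap and the z_c terms cancel.
Column A: 0.5647×2.86 + x×2.77 + (z_c − 0.5647 − x)×3.37
Column B: 1.343×0 + 20.95×2.85 + (z_c − 1.343 − 20.95)×3.37
The z_c×3.37 term appears on both sides and cancels. Collect the known terms of each column as K = Σ(ρt)_known − 3.37 × (depth of known layers): K_A = 1.615042 − 3.37×0.5647 = −0.287997; K_B = 59.7075 − 3.37×(1.343 + 20.95) = −15.41991.
Balance: K_A − x×(3.37 − 2.77) = K_B, so x = (K_A − K_B)/(3.37 − 2.77) = 15.1319/0.6 = 25.2 km.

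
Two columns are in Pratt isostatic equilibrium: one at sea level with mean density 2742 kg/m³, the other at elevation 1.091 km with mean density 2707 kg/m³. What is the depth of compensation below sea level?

ρ_ref D = ρ (D + h) → D (ρ_ref − ρ) = ρ h.
D = ρ h/(ρ_ref − ρ) = 2707 × 1.091 km/(2742 − 2707) = 84.4 km.

84.4 km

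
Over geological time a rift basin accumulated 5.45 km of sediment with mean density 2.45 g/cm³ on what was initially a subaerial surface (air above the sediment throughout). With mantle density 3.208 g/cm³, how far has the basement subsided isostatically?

4.16 km

Subaerial load: s = t ρ_sed / ρ_m = 5.45 km × 2.45/3.208 = 4.16 km.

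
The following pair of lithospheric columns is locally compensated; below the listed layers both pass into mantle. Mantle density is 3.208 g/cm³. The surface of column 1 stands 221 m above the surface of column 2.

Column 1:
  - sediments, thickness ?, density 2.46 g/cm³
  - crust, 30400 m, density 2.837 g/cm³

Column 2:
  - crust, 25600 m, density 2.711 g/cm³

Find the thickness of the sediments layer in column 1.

Take the compensation level at the base of the deeper column (depth z_c below the surface of column 1) and equate Σ ρ_i t_i down to z_c; mantle fills any gap and the z_c terms cancel.
Column 1: x×2.46 + 30400×2.837 + (z_c − 30400 − x)×3.208
Column 2: 221×0 + 25600×2.711 + (z_c − 221 − 25600)×3.208
The z_c×3.208 term appears on both sides and cancels. Collect the known terms of each column as K = Σ(ρt)_known − 3.208 × (depth of known layers): K_1 = 86244.8 − 3.208×30400 = −11278.4; K_2 = 69401.6 − 3.208×(221 + 25600) = −13432.168.
Balance: K_1 − x×(3.208 − 2.46) = K_2, so x = (K_1 − K_2)/(3.208 − 2.46) = 2153.77/0.748 = 2880 m.

2880 m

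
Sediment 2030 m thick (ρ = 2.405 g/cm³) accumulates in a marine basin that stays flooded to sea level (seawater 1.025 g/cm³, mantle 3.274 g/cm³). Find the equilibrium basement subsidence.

1250 m

Submarine loading: the sediment displaces seawater, and the subsidence is in turn flooded, so s (ρ_m − ρ_w) = t (ρ_sed − ρ_w).
s = 2030 m × (2.405 − 1.025) / (3.274 − 1.025) = 1250 m.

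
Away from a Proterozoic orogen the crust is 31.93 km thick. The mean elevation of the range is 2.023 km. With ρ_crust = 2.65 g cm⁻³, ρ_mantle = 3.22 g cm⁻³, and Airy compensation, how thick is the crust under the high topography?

43.4 km

Root depth r = h ρ_c / (ρ_m − ρ_c) = 2.023 km × 2.65 / 0.57 = 9.405 km.
Total thickness = T + h + r = 31.93 km + 2.023 km + 9.405 km = 43.4 km.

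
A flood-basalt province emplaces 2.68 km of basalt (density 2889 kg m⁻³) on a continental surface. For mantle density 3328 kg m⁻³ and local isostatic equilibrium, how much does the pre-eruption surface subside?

Subaerial loading: s = t ρ_load / ρ_m.
s = 2.68 km × 2889/3328 = 2.33 km.

2.33 km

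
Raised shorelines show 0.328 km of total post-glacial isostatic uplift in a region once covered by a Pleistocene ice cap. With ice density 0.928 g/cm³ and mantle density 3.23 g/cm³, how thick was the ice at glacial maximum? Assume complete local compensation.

1.14 km

u = t ρ_ice/ρ_m → t = u ρ_m/ρ_ice = 0.328 km × 3.23/0.928 = 1.14 km.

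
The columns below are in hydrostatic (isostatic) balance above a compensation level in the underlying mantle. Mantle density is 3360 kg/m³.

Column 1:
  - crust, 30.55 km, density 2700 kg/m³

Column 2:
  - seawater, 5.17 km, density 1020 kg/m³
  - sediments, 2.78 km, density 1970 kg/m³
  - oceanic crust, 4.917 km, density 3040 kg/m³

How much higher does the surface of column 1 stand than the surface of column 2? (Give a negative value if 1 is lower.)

For any compensation level in the mantle, the mantle terms cancel and isostasy reduces to e = (Σt_1 − Σt_2) − (Σ(ρt)_1 − Σ(ρt)_2) / ρ_m.
Σt_1 = 30.55 km; Σt_2 = 12.867 km; Σ(ρt)_1 = 82485; Σ(ρt)_2 = 25697.68 (in km·kg/m³).
e = (30.55 − 12.867) − (82485 − 25697.68) / 3360 = 0.782 km.

0.782 km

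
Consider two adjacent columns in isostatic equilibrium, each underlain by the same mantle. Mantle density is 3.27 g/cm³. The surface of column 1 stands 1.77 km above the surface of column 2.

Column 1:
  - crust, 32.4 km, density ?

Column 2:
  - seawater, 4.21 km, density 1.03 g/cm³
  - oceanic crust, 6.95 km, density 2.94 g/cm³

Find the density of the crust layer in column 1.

Take the compensation level at the base of the deeper column (depth z_c below the surface of column 1) and equate Σ ρ_i t_i down to z_c; mantle fills any gap and the z_c terms cancel.
Column 1: 32.4×ρ + (z_c − 32.4)×3.27
Column 2: 1.77×0 + 4.21×1.03 + 6.95×2.94 + (z_c − 1.77 − 11.16)×3.27
The z_c×3.27 term appears on both sides and cancels. Collect the known terms of each column as K = Σ(ρt)_known − 3.27 × (depth of known layers): K_1 = 0 − 3.27×32.4 = −105.948; K_2 = 24.7693 − 3.27×(1.77 + 11.16) = −17.5118.
Balance: K_1 + 32.4×ρ = K_2, so ρ = (K_2 − K_1)/32.4 = 88.4362/32.4 = 2.73 g/cm³.

2.73 g/cm³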